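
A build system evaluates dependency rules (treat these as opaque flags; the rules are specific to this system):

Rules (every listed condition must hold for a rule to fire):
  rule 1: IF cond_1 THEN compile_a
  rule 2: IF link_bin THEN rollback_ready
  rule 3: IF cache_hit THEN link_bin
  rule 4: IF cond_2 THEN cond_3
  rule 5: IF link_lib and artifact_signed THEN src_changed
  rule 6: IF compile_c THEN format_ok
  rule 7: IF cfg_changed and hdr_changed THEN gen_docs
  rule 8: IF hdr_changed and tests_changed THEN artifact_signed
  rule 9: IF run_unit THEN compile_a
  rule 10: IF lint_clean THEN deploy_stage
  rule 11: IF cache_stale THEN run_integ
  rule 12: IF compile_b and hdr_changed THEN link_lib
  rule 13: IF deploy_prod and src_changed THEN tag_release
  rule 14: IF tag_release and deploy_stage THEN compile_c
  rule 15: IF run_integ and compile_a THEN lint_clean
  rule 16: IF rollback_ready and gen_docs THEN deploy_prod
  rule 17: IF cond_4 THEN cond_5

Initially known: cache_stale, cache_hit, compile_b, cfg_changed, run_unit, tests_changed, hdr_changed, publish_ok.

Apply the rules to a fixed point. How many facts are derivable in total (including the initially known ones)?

22

Round 1 fires rule 3, rule 7, rule 8, rule 9, rule 11, rule 12, giving link_bin, gen_docs, artifact_signed, compile_a, run_integ, link_lib.
Round 2 fires rule 2, rule 5, rule 15, giving rollback_ready, src_changed, lint_clean.
Round 3 fires rule 10, rule 16, giving deploy_stage, deploy_prod.
Round 4 fires rule 13, giving tag_release.
Round 5 fires rule 14, giving compile_c.
Round 6 fires rule 6, giving format_ok.
Closure: {artifact_signed, cache_hit, cache_stale, cfg_changed, compile_a, compile_b, compile_c, deploy_prod, deploy_stage, format_ok, gen_docs, hdr_changed, link_bin, link_lib, lint_clean, publish_ok, rollback_ready, run_integ, run_unit, src_changed, tag_release, tests_changed} — 22 facts.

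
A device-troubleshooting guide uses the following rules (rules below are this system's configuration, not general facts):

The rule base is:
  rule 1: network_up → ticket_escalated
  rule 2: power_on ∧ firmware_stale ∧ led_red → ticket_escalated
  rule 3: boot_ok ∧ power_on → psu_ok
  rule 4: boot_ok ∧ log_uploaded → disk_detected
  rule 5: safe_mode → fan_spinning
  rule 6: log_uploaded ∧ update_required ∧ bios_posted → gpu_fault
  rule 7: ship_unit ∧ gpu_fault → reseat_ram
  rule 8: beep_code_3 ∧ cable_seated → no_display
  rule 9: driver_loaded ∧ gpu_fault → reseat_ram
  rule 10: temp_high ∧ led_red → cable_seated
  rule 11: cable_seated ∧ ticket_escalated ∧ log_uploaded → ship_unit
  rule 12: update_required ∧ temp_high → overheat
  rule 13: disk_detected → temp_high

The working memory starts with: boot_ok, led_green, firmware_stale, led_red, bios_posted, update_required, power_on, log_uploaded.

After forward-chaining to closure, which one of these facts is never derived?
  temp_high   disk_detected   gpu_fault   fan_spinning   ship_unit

fan_spinning

Round 1 — rule 2, rule 3, rule 4, rule 6, derive ticket_escalated, psu_ok, disk_detected, gpu_fault.
Round 2 — rule 13, derive temp_high.
Round 3 — rule 10, rule 12, derive cable_seated, overheat.
Round 4 — rule 11, derive ship_unit.
Round 5 — rule 7, derive reseat_ram.
Derived: ship_unit (round 4), disk_detected (round 1), temp_high (round 2), gpu_fault (round 1). fan_spinning never appears in any round.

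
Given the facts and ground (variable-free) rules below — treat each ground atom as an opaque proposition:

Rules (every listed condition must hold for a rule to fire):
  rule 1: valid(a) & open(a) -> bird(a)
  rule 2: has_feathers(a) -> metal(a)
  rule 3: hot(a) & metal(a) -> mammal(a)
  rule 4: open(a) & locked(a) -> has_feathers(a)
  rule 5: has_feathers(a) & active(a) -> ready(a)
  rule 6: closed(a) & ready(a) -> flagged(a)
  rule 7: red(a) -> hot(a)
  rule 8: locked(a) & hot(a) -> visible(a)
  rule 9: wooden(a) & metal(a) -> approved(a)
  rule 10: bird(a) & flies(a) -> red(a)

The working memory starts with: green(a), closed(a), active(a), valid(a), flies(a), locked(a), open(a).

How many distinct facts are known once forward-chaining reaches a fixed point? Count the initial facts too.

Round 1 fires rule 1, rule 4, giving bird(a), has_feathers(a).
Round 2 fires rule 2, rule 5, rule 10, giving metal(a), ready(a), red(a).
Round 3 fires rule 6, rule 7, giving flagged(a), hot(a).
Round 4 fires rule 3, rule 8, giving mammal(a), visible(a).
Closure: {active(a), bird(a), closed(a), flagged(a), flies(a), green(a), has_feathers(a), hot(a), locked(a), mammal(a), metal(a), open(a), ready(a), red(a), valid(a), visible(a)} — 16 facts.

16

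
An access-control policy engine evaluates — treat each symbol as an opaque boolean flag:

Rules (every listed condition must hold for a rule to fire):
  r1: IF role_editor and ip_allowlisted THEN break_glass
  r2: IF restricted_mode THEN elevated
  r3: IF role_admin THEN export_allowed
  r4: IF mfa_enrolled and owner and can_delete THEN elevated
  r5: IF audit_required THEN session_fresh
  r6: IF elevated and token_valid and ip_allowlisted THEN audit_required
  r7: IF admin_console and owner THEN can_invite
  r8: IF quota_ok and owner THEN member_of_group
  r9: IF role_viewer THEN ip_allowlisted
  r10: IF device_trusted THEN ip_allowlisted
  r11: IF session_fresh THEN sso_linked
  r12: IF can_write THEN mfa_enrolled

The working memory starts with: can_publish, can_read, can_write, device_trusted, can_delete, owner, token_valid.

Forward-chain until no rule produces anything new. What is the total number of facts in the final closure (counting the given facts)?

Round 1 fires r10, r12, giving ip_allowlisted, mfa_enrolled.
Round 2 fires r4, giving elevated.
Round 3 fires r6, giving audit_required.
Round 4 fires r5, giving session_fresh.
Round 5 fires r11, giving sso_linked.
Closure: {audit_required, can_delete, can_publish, can_read, can_write, device_trusted, elevated, ip_allowlisted, mfa_enrolled, owner, session_fresh, sso_linked, token_valid} — 13 facts.

13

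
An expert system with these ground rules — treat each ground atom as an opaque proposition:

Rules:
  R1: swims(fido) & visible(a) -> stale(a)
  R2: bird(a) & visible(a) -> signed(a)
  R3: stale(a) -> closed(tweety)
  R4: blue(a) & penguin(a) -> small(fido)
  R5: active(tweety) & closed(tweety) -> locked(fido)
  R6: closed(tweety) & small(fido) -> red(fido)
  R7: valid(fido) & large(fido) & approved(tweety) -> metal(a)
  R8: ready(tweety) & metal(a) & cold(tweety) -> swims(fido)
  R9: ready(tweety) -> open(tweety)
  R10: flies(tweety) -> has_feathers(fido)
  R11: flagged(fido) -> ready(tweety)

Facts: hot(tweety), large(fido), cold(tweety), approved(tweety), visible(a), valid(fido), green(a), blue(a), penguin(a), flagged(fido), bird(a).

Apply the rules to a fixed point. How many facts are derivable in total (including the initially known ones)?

20

Round 1 fires R2, R4, R7, R11, giving signed(a), small(fido), metal(a), ready(tweety).
Round 2 fires R8, R9, giving swims(fido), open(tweety).
Round 3 fires R1, giving stale(a).
Round 4 fires R3, giving closed(tweety).
Round 5 fires R6, giving red(fido).
Closure: {approved(tweety), bird(a), blue(a), closed(tweety), cold(tweety), flagged(fido), green(a), hot(tweety), large(fido), metal(a), open(tweety), penguin(a), ready(tweety), red(fido), signed(a), small(fido), stale(a), swims(fido), valid(fido), visible(a)} — 20 facts.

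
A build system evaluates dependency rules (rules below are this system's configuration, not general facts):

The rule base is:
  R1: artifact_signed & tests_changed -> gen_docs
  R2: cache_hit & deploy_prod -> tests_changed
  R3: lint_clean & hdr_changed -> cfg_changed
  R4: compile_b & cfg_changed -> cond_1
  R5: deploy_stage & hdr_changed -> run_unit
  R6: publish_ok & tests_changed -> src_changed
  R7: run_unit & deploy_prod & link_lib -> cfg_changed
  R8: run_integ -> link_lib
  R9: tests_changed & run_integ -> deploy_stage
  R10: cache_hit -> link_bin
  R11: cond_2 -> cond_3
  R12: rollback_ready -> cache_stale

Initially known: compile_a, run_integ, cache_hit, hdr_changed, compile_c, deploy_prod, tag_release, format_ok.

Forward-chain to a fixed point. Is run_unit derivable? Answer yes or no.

yes

Round 1 — R2, R8, R10, derive tests_changed, link_lib, link_bin.
Round 2 — R9, derive deploy_stage.
Round 3 — R5, derive run_unit.
Round 4 — R7, derive cfg_changed.
run_unit appears in round 3, so it is derivable.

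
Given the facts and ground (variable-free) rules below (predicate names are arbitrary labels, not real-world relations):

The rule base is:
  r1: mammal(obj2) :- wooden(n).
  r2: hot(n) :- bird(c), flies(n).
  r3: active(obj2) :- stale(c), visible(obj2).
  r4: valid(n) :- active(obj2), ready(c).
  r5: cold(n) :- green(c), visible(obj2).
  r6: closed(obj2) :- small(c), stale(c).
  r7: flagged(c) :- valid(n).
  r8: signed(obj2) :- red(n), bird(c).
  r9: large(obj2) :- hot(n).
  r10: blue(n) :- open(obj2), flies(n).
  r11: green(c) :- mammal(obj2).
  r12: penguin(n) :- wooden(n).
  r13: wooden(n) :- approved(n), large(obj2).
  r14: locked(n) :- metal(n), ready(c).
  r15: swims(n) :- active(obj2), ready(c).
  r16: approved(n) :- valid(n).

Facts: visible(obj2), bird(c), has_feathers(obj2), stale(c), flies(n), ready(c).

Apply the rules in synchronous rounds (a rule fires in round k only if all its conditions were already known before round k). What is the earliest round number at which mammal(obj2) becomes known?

Round 1: r2 [hot(n) :- bird(c), flies(n).]; r3 [active(obj2) :- stale(c), visible(obj2).]. Adds hot(n), active(obj2).
Round 2: r4 [valid(n) :- active(obj2), ready(c).]; r9 [large(obj2) :- hot(n).]; r15 [swims(n) :- active(obj2), ready(c).]. Adds valid(n), large(obj2), swims(n).
Round 3: r7 [flagged(c) :- valid(n).]; r16 [approved(n) :- valid(n).]. Adds flagged(c), approved(n).
Round 4: r13 [wooden(n) :- approved(n), large(obj2).]. Adds wooden(n).
Round 5: r1 [mammal(obj2) :- wooden(n).]; r12 [penguin(n) :- wooden(n).]. Adds mammal(obj2), penguin(n).
mammal(obj2) first appears in round 5.

5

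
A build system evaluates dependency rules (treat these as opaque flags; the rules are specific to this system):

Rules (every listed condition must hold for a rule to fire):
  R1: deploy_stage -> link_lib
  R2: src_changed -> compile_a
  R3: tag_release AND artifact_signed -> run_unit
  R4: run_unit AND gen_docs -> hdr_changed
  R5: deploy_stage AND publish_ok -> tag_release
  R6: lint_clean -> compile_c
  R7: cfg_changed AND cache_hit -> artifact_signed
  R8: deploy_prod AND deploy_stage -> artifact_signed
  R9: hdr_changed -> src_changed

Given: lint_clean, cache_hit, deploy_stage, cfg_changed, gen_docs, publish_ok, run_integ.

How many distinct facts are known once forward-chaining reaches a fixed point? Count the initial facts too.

15

Round 1: R1 [deploy_stage -> link_lib]; R5 [deploy_stage AND publish_ok -> tag_release]; R6 [lint_clean -> compile_c]; R7 [cfg_changed AND cache_hit -> artifact_signed]. Adds link_lib, tag_release, compile_c, artifact_signed.
Round 2: R3 [tag_release AND artifact_signed -> run_unit]. Adds run_unit.
Round 3: R4 [run_unit AND gen_docs -> hdr_changed]. Adds hdr_changed.
Round 4: R9 [hdr_changed -> src_changed]. Adds src_changed.
Round 5: R2 [src_changed -> compile_a]. Adds compile_a.
Closure: {artifact_signed, cache_hit, cfg_changed, compile_a, compile_c, deploy_stage, gen_docs, hdr_changed, link_lib, lint_clean, publish_ok, run_integ, run_unit, src_changed, tag_release} — 15 facts.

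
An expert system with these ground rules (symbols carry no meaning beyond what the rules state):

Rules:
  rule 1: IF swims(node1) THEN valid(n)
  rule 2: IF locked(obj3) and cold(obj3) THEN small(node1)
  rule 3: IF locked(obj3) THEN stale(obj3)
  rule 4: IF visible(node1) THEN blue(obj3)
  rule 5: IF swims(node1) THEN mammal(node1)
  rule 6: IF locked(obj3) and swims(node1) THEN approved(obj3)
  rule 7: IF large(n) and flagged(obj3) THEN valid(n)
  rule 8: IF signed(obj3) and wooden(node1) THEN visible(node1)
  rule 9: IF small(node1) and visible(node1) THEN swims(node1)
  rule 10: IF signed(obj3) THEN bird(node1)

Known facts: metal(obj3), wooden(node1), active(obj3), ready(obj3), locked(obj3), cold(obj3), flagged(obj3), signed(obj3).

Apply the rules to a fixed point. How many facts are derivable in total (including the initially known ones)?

[1] rule 2 [IF locked(obj3) and cold(obj3) THEN small(node1)]; rule 3 [IF locked(obj3) THEN stale(obj3)]; rule 8 [IF signed(obj3) and wooden(node1) THEN visible(node1)]; rule 10 [IF signed(obj3) THEN bird(node1)]. ⇒ new: small(node1), stale(obj3), visible(node1), bird(node1).
[2] rule 4 [IF visible(node1) THEN blue(obj3)]; rule 9 [IF small(node1) and visible(node1) THEN swims(node1)]. ⇒ new: blue(obj3), swims(node1).
[3] rule 1 [IF swims(node1) THEN valid(n)]; rule 5 [IF swims(node1) THEN mammal(node1)]; rule 6 [IF locked(obj3) and swims(node1) THEN approved(obj3)]. ⇒ new: valid(n), mammal(node1), approved(obj3).
Closure: {active(obj3), approved(obj3), bird(node1), blue(obj3), cold(obj3), flagged(obj3), locked(obj3), mammal(node1), metal(obj3), ready(obj3), signed(obj3), small(node1), stale(obj3), swims(node1), valid(n), visible(node1), wooden(node1)} — 17 facts.

17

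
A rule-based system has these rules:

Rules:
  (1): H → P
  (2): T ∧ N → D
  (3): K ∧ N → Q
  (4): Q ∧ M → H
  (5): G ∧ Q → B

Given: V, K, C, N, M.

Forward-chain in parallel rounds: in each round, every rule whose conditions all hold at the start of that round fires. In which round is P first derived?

3

Round 1 — (3), derive Q.
Round 2 — (4), derive H.
Round 3 — (1), derive P.
P first appears in round 3.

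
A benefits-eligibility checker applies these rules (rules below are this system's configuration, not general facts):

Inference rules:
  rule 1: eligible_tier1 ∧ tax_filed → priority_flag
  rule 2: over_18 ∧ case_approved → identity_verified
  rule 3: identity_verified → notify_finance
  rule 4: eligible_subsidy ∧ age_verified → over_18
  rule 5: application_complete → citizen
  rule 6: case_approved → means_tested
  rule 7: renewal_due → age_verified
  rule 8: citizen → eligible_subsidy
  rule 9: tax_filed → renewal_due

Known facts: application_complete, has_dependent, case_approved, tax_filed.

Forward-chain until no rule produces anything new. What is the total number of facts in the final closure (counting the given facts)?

12

Round 1 fires rule 5, rule 6, rule 9, giving citizen, means_tested, renewal_due.
Round 2 fires rule 7, rule 8, giving age_verified, eligible_subsidy.
Round 3 fires rule 4, giving over_18.
Round 4 fires rule 2, giving identity_verified.
Round 5 fires rule 3, giving notify_finance.
Closure: {age_verified, application_complete, case_approved, citizen, eligible_subsidy, has_dependent, identity_verified, means_tested, notify_finance, over_18, renewal_due, tax_filed} — 12 facts.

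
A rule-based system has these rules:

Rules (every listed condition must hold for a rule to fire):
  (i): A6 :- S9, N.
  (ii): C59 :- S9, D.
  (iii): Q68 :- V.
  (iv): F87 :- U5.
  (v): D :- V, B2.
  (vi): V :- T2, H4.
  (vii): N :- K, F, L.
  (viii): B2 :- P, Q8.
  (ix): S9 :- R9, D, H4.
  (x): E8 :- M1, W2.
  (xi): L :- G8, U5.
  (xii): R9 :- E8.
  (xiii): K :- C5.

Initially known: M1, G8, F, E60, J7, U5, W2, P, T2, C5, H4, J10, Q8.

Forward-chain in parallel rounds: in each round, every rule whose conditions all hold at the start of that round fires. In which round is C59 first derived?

4

Round 1 — (iv), (vi), (viii), (x), (xi), (xiii), derive F87, V, B2, E8, L, K.
Round 2 — (iii), (v), (vii), (xii), derive Q68, D, N, R9.
Round 3 — (ix), derive S9.
Round 4 — (i), (ii), derive A6, C59.
C59 first appears in round 4.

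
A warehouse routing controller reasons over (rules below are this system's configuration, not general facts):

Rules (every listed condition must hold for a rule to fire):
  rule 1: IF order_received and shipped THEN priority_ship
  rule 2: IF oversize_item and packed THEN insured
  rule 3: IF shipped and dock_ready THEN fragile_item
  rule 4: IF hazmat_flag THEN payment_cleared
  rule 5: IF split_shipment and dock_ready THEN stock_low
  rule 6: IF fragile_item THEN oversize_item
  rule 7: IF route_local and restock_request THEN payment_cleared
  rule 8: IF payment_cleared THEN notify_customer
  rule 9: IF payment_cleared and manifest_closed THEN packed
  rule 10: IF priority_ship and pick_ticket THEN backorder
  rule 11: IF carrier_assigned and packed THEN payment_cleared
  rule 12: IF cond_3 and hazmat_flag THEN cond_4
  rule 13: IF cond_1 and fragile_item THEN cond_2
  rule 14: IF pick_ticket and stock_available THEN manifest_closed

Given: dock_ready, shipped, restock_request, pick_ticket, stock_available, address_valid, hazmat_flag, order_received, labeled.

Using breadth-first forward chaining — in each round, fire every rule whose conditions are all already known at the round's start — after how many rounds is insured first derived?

Round 1 — rule 1, rule 3, rule 4, rule 14, derive priority_ship, fragile_item, payment_cleared, manifest_closed.
Round 2 — rule 6, rule 8, rule 9, rule 10, derive oversize_item, notify_customer, packed, backorder.
Round 3 — rule 2, derive insured.
insured first appears in round 3.

3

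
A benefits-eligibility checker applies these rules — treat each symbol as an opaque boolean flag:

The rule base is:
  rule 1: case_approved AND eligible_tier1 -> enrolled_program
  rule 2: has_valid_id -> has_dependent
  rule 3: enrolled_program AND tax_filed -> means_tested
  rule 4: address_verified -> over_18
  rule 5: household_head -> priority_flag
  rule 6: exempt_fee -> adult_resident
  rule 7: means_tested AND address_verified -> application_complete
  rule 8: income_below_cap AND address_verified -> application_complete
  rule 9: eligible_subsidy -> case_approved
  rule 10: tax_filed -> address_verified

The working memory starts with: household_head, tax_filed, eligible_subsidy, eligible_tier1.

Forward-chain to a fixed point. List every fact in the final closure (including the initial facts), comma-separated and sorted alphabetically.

Round 1 — rule 5, rule 9, rule 10, derive priority_flag, case_approved, address_verified.
Round 2 — rule 1, rule 4, derive enrolled_program, over_18.
Round 3 — rule 3, derive means_tested.
Round 4 — rule 7, derive application_complete.

address_verified, application_complete, case_approved, eligible_subsidy, eligible_tier1, enrolled_program, household_head, means_tested, over_18, priority_flag, tax_filed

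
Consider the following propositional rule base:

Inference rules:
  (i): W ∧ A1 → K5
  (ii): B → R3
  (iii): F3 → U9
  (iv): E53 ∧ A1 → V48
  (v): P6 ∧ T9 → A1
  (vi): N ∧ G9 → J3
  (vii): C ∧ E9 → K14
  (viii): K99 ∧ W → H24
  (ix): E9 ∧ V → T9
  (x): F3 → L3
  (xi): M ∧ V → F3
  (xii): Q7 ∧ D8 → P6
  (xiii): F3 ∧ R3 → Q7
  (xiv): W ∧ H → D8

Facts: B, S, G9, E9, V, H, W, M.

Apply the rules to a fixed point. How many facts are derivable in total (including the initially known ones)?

18

Round 1: (ii) [B → R3]; (ix) [E9 ∧ V → T9]; (xi) [M ∧ V → F3]; (xiv) [W ∧ H → D8]. Adds R3, T9, F3, D8.
Round 2: (iii) [F3 → U9]; (x) [F3 → L3]; (xiii) [F3 ∧ R3 → Q7]. Adds U9, L3, Q7.
Round 3: (xii) [Q7 ∧ D8 → P6]. Adds P6.
Round 4: (v) [P6 ∧ T9 → A1]. Adds A1.
Round 5: (i) [W ∧ A1 → K5]. Adds K5.
Closure: {A1, B, D8, E9, F3, G9, H, K5, L3, M, P6, Q7, R3, S, T9, U9, V, W} — 18 facts.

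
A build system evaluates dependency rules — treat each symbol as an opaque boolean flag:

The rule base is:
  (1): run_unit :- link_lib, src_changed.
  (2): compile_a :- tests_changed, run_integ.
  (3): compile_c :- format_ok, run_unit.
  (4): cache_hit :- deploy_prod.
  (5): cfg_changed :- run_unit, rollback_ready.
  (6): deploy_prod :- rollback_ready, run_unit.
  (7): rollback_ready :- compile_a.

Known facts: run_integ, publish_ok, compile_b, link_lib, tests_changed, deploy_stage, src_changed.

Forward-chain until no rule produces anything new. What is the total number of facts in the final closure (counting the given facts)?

13

Round 1 — (1), (2), derive run_unit, compile_a.
Round 2 — (7), derive rollback_ready.
Round 3 — (5), (6), derive cfg_changed, deploy_prod.
Round 4 — (4), derive cache_hit.
Closure: {cache_hit, cfg_changed, compile_a, compile_b, deploy_prod, deploy_stage, link_lib, publish_ok, rollback_ready, run_integ, run_unit, src_changed, tests_changed} — 13 facts.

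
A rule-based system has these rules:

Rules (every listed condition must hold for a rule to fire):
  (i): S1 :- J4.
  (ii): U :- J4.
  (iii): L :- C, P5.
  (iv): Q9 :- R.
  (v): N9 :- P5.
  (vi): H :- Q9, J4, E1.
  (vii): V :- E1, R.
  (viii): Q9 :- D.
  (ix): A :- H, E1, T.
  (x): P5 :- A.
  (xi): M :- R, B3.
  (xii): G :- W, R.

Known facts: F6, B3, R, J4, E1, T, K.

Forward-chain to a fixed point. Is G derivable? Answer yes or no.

Round 1: (i) [S1 :- J4.]; (ii) [U :- J4.]; (iv) [Q9 :- R.]; (vii) [V :- E1, R.]; (xi) [M :- R, B3.]. New: S1, U, Q9, V, M.
Round 2: (vi) [H :- Q9, J4, E1.]. New: H.
Round 3: (ix) [A :- H, E1, T.]. New: A.
Round 4: (x) [P5 :- A.]. New: P5.
Round 5: (v) [N9 :- P5.]. New: N9.
Fixed point reached. G is concluded only by (xii); (xii) needs W (never derived).

no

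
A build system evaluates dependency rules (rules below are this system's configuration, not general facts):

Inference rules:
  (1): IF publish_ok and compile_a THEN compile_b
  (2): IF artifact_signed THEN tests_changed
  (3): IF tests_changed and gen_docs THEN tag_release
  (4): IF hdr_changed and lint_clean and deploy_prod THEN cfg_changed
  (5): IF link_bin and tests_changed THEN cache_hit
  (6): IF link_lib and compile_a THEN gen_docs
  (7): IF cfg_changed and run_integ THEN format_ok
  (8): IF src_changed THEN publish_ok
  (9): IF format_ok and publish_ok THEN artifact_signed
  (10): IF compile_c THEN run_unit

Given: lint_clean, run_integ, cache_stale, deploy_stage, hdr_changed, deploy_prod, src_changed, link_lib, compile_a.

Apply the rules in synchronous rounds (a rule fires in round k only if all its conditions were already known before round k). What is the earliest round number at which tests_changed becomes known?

4

Round 1 fires (4), (6), (8), giving cfg_changed, gen_docs, publish_ok.
Round 2 fires (1), (7), giving compile_b, format_ok.
Round 3 fires (9), giving artifact_signed.
Round 4 fires (2), giving tests_changed.
tests_changed first appears in round 4.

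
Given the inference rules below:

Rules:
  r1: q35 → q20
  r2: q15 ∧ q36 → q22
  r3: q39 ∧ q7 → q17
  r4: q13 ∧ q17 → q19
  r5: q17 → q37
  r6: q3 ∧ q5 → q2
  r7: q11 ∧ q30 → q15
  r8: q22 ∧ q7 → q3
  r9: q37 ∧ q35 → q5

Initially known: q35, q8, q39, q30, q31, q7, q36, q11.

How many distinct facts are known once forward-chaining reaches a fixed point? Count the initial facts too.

[1] r1 [q35 → q20]; r3 [q39 ∧ q7 → q17]; r7 [q11 ∧ q30 → q15]. ⇒ new: q20, q17, q15.
[2] r2 [q15 ∧ q36 → q22]; r5 [q17 → q37]. ⇒ new: q22, q37.
[3] r8 [q22 ∧ q7 → q3]; r9 [q37 ∧ q35 → q5]. ⇒ new: q3, q5.
[4] r6 [q3 ∧ q5 → q2]. ⇒ new: q2.
Closure: {q11, q15, q17, q2, q20, q22, q3, q30, q31, q35, q36, q37, q39, q5, q7, q8} — 16 facts.

16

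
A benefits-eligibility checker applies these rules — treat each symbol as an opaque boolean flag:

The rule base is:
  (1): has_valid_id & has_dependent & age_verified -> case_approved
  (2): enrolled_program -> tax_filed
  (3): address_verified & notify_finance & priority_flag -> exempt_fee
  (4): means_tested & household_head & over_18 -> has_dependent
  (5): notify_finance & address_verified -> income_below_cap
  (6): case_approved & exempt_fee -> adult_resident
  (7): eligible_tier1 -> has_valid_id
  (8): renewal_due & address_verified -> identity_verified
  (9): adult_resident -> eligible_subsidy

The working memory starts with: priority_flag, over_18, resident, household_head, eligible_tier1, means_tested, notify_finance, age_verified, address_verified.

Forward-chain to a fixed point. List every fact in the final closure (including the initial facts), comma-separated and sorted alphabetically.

address_verified, adult_resident, age_verified, case_approved, eligible_subsidy, eligible_tier1, exempt_fee, has_dependent, has_valid_id, household_head, income_below_cap, means_tested, notify_finance, over_18, priority_flag, resident

[1] (3) [address_verified & notify_finance & priority_flag -> exempt_fee]; (4) [means_tested & household_head & over_18 -> has_dependent]; (5) [notify_finance & address_verified -> income_below_cap]; (7) [eligible_tier1 -> has_valid_id]. ⇒ new: exempt_fee, has_dependent, income_below_cap, has_valid_id.
[2] (1) [has_valid_id & has_dependent & age_verified -> case_approved]. ⇒ new: case_approved.
[3] (6) [case_approved & exempt_fee -> adult_resident]. ⇒ new: adult_resident.
[4] (9) [adult_resident -> eligible_subsidy]. ⇒ new: eligible_subsidy.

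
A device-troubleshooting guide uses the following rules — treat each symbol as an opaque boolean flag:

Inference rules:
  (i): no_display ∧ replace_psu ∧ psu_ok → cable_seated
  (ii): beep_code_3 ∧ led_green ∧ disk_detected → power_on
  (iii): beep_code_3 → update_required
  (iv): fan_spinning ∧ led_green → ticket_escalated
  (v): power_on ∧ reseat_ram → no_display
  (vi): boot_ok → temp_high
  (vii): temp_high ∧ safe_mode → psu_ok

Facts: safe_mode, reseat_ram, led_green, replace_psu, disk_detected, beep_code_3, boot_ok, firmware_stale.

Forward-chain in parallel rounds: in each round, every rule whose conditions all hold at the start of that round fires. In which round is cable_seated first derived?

Round 1: (ii) [beep_code_3 ∧ led_green ∧ disk_detected → power_on]; (iii) [beep_code_3 → update_required]; (vi) [boot_ok → temp_high]. New: power_on, update_required, temp_high.
Round 2: (v) [power_on ∧ reseat_ram → no_display]; (vii) [temp_high ∧ safe_mode → psu_ok]. New: no_display, psu_ok.
Round 3: (i) [no_display ∧ replace_psu ∧ psu_ok → cable_seated]. New: cable_seated.
cable_seated first appears in round 3.

3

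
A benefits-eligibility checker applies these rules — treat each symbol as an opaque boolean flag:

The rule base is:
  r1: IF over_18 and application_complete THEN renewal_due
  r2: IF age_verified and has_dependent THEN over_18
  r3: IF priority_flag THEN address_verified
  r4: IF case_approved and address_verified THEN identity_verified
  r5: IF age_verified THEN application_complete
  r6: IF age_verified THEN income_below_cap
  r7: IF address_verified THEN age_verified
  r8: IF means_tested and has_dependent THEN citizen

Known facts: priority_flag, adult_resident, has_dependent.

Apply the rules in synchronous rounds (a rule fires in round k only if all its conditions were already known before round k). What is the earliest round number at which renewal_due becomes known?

4

[1] r3 [IF priority_flag THEN address_verified]. ⇒ new: address_verified.
[2] r7 [IF address_verified THEN age_verified]. ⇒ new: age_verified.
[3] r2 [IF age_verified and has_dependent THEN over_18]; r5 [IF age_verified THEN application_complete]; r6 [IF age_verified THEN income_below_cap]. ⇒ new: over_18, application_complete, income_below_cap.
[4] r1 [IF over_18 and application_complete THEN renewal_due]. ⇒ new: renewal_due.
renewal_due first appears in round 4.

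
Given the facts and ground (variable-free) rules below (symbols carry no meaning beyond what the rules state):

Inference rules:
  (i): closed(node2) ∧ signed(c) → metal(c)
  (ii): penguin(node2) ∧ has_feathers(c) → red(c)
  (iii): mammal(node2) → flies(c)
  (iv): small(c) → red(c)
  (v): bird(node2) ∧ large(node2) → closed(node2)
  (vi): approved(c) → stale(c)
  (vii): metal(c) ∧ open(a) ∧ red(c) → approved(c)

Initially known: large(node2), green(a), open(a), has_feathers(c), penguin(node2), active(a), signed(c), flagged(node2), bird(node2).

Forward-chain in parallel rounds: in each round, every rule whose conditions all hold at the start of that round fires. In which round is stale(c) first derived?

Round 1: (ii) [penguin(node2) ∧ has_feathers(c) → red(c)]; (v) [bird(node2) ∧ large(node2) → closed(node2)]. New: red(c), closed(node2).
Round 2: (i) [closed(node2) ∧ signed(c) → metal(c)]. New: metal(c).
Round 3: (vii) [metal(c) ∧ open(a) ∧ red(c) → approved(c)]. New: approved(c).
Round 4: (vi) [approved(c) → stale(c)]. New: stale(c).
stale(c) first appears in round 4.

4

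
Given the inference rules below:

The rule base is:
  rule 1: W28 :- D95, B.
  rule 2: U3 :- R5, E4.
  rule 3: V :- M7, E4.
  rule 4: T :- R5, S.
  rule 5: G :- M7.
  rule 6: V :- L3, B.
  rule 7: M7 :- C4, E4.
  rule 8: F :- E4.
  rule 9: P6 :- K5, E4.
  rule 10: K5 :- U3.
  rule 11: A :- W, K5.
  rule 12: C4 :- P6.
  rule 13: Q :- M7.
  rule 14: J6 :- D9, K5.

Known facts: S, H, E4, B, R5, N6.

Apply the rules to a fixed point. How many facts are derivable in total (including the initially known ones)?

Round 1: rule 2 [U3 :- R5, E4.]; rule 4 [T :- R5, S.]; rule 8 [F :- E4.]. Adds U3, T, F.
Round 2: rule 10 [K5 :- U3.]. Adds K5.
Round 3: rule 9 [P6 :- K5, E4.]. Adds P6.
Round 4: rule 12 [C4 :- P6.]. Adds C4.
Round 5: rule 7 [M7 :- C4, E4.]. Adds M7.
Round 6: rule 3 [V :- M7, E4.]; rule 5 [G :- M7.]; rule 13 [Q :- M7.]. Adds V, G, Q.
Closure: {B, C4, E4, F, G, H, K5, M7, N6, P6, Q, R5, S, T, U3, V} — 16 facts.

16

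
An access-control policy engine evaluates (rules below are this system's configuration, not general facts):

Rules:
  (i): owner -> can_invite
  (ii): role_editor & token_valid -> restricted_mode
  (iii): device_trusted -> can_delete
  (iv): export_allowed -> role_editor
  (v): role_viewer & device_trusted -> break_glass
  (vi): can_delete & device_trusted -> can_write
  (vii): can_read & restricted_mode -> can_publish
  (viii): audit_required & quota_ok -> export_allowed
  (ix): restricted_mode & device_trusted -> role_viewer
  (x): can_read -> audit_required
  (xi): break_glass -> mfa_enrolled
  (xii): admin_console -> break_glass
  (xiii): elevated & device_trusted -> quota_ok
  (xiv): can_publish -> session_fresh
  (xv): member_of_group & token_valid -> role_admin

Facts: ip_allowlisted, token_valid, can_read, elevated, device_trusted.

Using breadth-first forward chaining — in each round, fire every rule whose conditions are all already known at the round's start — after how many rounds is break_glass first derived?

6

Round 1 fires (iii), (x), (xiii), giving can_delete, audit_required, quota_ok.
Round 2 fires (vi), (viii), giving can_write, export_allowed.
Round 3 fires (iv), giving role_editor.
Round 4 fires (ii), giving restricted_mode.
Round 5 fires (vii), (ix), giving can_publish, role_viewer.
Round 6 fires (v), (xiv), giving break_glass, session_fresh.
break_glass first appears in round 6.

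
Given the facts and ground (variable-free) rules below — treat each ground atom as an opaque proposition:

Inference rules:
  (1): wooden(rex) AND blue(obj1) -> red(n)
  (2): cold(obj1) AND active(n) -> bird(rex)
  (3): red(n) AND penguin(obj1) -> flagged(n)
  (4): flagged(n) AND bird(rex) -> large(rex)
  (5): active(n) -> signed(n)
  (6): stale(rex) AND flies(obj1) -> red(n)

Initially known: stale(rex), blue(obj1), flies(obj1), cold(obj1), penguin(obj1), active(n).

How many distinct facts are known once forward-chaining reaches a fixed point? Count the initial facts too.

Round 1: (2) [cold(obj1) AND active(n) -> bird(rex)]; (5) [active(n) -> signed(n)]; (6) [stale(rex) AND flies(obj1) -> red(n)]. New: bird(rex), signed(n), red(n).
Round 2: (3) [red(n) AND penguin(obj1) -> flagged(n)]. New: flagged(n).
Round 3: (4) [flagged(n) AND bird(rex) -> large(rex)]. New: large(rex).
Closure: {active(n), bird(rex), blue(obj1), cold(obj1), flagged(n), flies(obj1), large(rex), penguin(obj1), red(n), signed(n), stale(rex)} — 11 facts.

11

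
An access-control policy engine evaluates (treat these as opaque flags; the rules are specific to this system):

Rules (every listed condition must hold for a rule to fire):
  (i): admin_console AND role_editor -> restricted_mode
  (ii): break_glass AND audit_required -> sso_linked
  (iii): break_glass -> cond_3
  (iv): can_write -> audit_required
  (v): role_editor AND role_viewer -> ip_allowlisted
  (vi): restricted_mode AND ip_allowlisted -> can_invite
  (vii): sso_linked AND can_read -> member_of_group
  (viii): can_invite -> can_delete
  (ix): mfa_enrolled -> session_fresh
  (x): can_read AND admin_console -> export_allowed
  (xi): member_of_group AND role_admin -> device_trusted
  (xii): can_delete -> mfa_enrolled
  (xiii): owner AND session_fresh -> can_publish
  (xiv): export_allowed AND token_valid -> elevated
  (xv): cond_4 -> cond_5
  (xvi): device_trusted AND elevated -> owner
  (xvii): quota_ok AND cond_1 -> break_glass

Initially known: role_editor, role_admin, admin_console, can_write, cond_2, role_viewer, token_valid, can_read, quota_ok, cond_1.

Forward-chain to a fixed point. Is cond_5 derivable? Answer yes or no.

no

Round 1: (i) [admin_console AND role_editor -> restricted_mode]; (iv) [can_write -> audit_required]; (v) [role_editor AND role_viewer -> ip_allowlisted]; (x) [can_read AND admin_console -> export_allowed]; (xvii) [quota_ok AND cond_1 -> break_glass]. New: restricted_mode, audit_required, ip_allowlisted, export_allowed, break_glass.
Round 2: (ii) [break_glass AND audit_required -> sso_linked]; (iii) [break_glass -> cond_3]; (vi) [restricted_mode AND ip_allowlisted -> can_invite]; (xiv) [export_allowed AND token_valid -> elevated]. New: sso_linked, cond_3, can_invite, elevated.
Round 3: (vii) [sso_linked AND can_read -> member_of_group]; (viii) [can_invite -> can_delete]. New: member_of_group, can_delete.
Round 4: (xi) [member_of_group AND role_admin -> device_trusted]; (xii) [can_delete -> mfa_enrolled]. New: device_trusted, mfa_enrolled.
Round 5: (ix) [mfa_enrolled -> session_fresh]; (xvi) [device_trusted AND elevated -> owner]. New: session_fresh, owner.
Round 6: (xiii) [owner AND session_fresh -> can_publish]. New: can_publish.
Fixed point reached. cond_5 is concluded only by (xv); (xv) needs cond_4 (never derived).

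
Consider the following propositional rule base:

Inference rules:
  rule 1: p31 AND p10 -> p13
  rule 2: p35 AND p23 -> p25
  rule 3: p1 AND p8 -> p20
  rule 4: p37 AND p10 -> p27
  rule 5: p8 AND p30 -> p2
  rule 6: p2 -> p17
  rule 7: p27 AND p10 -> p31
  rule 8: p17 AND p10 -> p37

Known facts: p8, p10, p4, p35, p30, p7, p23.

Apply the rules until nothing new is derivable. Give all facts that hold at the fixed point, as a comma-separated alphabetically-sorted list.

Round 1: rule 2 [p35 AND p23 -> p25]; rule 5 [p8 AND p30 -> p2]. Adds p25, p2.
Round 2: rule 6 [p2 -> p17]. Adds p17.
Round 3: rule 8 [p17 AND p10 -> p37]. Adds p37.
Round 4: rule 4 [p37 AND p10 -> p27]. Adds p27.
Round 5: rule 7 [p27 AND p10 -> p31]. Adds p31.
Round 6: rule 1 [p31 AND p10 -> p13]. Adds p13.

p10, p13, p17, p2, p23, p25, p27, p30, p31, p35, p37, p4, p7, p8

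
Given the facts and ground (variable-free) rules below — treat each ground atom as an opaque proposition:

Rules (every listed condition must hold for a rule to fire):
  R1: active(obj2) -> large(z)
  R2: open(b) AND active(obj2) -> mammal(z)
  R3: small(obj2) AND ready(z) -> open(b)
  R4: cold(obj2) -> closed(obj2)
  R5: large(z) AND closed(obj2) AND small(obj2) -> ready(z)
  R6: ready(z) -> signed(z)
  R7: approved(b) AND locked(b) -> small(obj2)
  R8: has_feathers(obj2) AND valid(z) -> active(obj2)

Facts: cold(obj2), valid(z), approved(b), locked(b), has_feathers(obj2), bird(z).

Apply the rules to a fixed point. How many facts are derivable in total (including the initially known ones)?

[1] R4 [cold(obj2) -> closed(obj2)]; R7 [approved(b) AND locked(b) -> small(obj2)]; R8 [has_feathers(obj2) AND valid(z) -> active(obj2)]. ⇒ new: closed(obj2), small(obj2), active(obj2).
[2] R1 [active(obj2) -> large(z)]. ⇒ new: large(z).
[3] R5 [large(z) AND closed(obj2) AND small(obj2) -> ready(z)]. ⇒ new: ready(z).
[4] R3 [small(obj2) AND ready(z) -> open(b)]; R6 [ready(z) -> signed(z)]. ⇒ new: open(b), signed(z).
[5] R2 [open(b) AND active(obj2) -> mammal(z)]. ⇒ new: mammal(z).
Closure: {active(obj2), approved(b), bird(z), closed(obj2), cold(obj2), has_feathers(obj2), large(z), locked(b), mammal(z), open(b), ready(z), signed(z), small(obj2), valid(z)} — 14 facts.

14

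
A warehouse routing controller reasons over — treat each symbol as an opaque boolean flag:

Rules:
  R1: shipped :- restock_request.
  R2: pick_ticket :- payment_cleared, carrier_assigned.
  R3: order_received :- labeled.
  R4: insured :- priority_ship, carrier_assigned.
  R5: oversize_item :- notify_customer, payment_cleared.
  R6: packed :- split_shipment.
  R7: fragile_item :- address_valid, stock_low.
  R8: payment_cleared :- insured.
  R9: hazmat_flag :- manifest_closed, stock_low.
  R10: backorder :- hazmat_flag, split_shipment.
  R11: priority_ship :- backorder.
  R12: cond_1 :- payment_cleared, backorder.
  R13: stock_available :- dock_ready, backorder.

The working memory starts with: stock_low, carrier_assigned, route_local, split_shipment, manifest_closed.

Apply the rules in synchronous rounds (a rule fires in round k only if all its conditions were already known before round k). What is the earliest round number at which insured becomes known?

4

Round 1: R6 [packed :- split_shipment.]; R9 [hazmat_flag :- manifest_closed, stock_low.]. New: packed, hazmat_flag.
Round 2: R10 [backorder :- hazmat_flag, split_shipment.]. New: backorder.
Round 3: R11 [priority_ship :- backorder.]. New: priority_ship.
Round 4: R4 [insured :- priority_ship, carrier_assigned.]. New: insured.
insured first appears in round 4.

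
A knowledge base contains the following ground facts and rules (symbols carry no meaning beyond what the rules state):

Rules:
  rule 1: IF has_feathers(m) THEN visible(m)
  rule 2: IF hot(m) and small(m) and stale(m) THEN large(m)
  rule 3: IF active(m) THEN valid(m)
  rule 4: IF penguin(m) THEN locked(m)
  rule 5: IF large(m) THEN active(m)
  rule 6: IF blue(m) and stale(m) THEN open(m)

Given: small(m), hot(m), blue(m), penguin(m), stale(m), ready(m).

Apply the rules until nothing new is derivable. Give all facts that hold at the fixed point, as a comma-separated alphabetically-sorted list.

active(m), blue(m), hot(m), large(m), locked(m), open(m), penguin(m), ready(m), small(m), stale(m), valid(m)

Round 1 fires rule 2, rule 4, rule 6, giving large(m), locked(m), open(m).
Round 2 fires rule 5, giving active(m).
Round 3 fires rule 3, giving valid(m).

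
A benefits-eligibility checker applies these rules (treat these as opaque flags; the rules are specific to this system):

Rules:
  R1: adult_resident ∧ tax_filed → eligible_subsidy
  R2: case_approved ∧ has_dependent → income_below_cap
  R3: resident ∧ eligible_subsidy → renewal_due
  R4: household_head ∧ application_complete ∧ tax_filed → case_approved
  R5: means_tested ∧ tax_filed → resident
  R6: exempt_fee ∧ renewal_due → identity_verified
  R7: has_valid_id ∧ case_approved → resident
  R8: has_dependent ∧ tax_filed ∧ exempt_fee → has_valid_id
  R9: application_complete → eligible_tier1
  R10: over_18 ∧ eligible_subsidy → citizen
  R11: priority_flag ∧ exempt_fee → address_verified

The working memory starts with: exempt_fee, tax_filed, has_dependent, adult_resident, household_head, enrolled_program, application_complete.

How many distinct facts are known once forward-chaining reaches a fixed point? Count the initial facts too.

[1] R1 [adult_resident ∧ tax_filed → eligible_subsidy]; R4 [household_head ∧ application_complete ∧ tax_filed → case_approved]; R8 [has_dependent ∧ tax_filed ∧ exempt_fee → has_valid_id]; R9 [application_complete → eligible_tier1]. ⇒ new: eligible_subsidy, case_approved, has_valid_id, eligible_tier1.
[2] R2 [case_approved ∧ has_dependent → income_below_cap]; R7 [has_valid_id ∧ case_approved → resident]. ⇒ new: income_below_cap, resident.
[3] R3 [resident ∧ eligible_subsidy → renewal_due]. ⇒ new: renewal_due.
[4] R6 [exempt_fee ∧ renewal_due → identity_verified]. ⇒ new: identity_verified.
Closure: {adult_resident, application_complete, case_approved, eligible_subsidy, eligible_tier1, enrolled_program, exempt_fee, has_dependent, has_valid_id, household_head, identity_verified, income_below_cap, renewal_due, resident, tax_filed} — 15 facts.

15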